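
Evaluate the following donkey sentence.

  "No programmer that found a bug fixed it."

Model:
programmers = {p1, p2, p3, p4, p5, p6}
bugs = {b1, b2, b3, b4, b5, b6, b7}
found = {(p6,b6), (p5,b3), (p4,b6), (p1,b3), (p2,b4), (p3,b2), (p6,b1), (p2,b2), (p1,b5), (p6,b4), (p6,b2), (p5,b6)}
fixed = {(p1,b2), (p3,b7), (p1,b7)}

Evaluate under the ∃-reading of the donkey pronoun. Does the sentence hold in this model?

"it" takes "a bug" as antecedent — a donkey pronoun bound across the clause boundary.
Truth condition: for no (p,b) with found(p,b) does fixed(p,b) hold.
Restrictor pairs — does the scope hold? (p1,b3):fails  (p1,b5):fails  (p2,b2):fails  (p2,b4):fails  (p3,b2):fails  (p4,b6):fails  (p5,b3):fails  (p5,b6):fails  (p6,b1):fails  (p6,b2):fails  (p6,b4):fails  (p6,b6):fails
Scope holds for no restrictor pair, so the sentence is true.

True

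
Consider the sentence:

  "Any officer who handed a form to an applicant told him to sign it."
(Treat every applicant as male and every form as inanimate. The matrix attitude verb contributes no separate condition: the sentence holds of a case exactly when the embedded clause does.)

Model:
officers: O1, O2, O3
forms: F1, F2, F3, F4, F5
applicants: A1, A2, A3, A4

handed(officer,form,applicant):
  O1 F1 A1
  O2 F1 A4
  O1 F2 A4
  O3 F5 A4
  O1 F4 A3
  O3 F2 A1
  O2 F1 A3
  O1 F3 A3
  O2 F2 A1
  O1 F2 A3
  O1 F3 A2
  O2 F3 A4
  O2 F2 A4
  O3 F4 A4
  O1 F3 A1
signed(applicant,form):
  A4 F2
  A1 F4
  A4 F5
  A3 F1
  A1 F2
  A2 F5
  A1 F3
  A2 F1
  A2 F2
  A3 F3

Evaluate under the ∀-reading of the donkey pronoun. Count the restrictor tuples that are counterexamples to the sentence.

"him" takes "an applicant" as antecedent and "it" takes "a form"; both are donkey pronouns co-varying with the restrictor.
Strong reading: for every (o,f,a) with handed(o,f,a), signed(a,f).
Restrictor triples: (O1,F1,A1)→signed(A1,F1) ✗  (O1,F2,A3)→signed(A3,F2) ✗  (O1,F2,A4)→signed(A4,F2) ✓  (O1,F3,A1)→signed(A1,F3) ✓  (O1,F3,A2)→signed(A2,F3) ✗  (O1,F3,A3)→signed(A3,F3) ✓  (O1,F4,A3)→signed(A3,F4) ✗  (O2,F1,A3)→signed(A3,F1) ✓  (O2,F1,A4)→signed(A4,F1) ✗  (O2,F2,A1)→signed(A1,F2) ✓  (O2,F2,A4)→signed(A4,F2) ✓  (O2,F3,A4)→signed(A4,F3) ✗  (O3,F2,A1)→signed(A1,F2) ✓  (O3,F4,A4)→signed(A4,F4) ✗  (O3,F5,A4)→signed(A4,F5) ✓
Counterexamples (restrictor triples failing the scope): 7.

7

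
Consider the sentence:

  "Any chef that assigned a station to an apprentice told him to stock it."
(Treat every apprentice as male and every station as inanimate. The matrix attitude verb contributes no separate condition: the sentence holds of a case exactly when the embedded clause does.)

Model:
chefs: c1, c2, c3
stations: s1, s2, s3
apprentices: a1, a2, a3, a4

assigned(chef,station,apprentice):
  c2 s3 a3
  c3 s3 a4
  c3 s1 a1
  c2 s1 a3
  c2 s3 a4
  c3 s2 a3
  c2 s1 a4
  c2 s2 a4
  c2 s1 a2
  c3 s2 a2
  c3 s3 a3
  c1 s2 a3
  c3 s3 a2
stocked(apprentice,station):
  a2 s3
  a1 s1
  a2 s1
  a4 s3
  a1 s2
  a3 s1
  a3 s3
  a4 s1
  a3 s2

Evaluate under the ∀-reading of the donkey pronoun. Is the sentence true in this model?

False

"him" takes "an apprentice" as antecedent and "it" takes "a station"; both are donkey pronouns co-varying with the restrictor.
Strong reading: for every (c,s,a) with assigned(c,s,a), stocked(a,s).
Restrictor triples: (c1,s2,a3)→stocked(a3,s2) ✓  (c2,s1,a2)→stocked(a2,s1) ✓  (c2,s1,a3)→stocked(a3,s1) ✓  (c2,s1,a4)→stocked(a4,s1) ✓  (c2,s2,a4)→stocked(a4,s2) ✗  (c2,s3,a3)→stocked(a3,s3) ✓  (c2,s3,a4)→stocked(a4,s3) ✓  (c3,s1,a1)→stocked(a1,s1) ✓  (c3,s2,a2)→stocked(a2,s2) ✗  (c3,s2,a3)→stocked(a3,s2) ✓  (c3,s3,a2)→stocked(a2,s3) ✓  (c3,s3,a3)→stocked(a3,s3) ✓  (c3,s3,a4)→stocked(a4,s3) ✓
Counterexample: (c2,s2,a4) — stocked(a4,s2) does not hold.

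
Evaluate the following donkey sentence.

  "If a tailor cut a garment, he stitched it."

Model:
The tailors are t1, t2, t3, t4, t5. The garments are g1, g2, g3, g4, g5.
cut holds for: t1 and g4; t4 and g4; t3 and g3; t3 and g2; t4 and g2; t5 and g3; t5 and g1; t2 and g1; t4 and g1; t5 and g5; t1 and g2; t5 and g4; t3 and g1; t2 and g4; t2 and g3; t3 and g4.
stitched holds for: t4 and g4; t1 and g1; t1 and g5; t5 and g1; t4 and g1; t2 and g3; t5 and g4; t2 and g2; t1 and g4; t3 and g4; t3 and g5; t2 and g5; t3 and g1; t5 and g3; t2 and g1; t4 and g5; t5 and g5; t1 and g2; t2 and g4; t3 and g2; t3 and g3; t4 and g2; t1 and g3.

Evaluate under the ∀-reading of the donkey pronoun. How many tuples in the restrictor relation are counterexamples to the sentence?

0

"it" takes "a garment" as antecedent — a donkey pronoun bound across the clause boundary.
Strong reading: for every (t,g) with cut(t,g), stitched(t,g).
Restrictor pairs: (t1,g2) ✓  (t1,g4) ✓  (t2,g1) ✓  (t2,g3) ✓  (t2,g4) ✓  (t3,g1) ✓  (t3,g2) ✓  (t3,g3) ✓  (t3,g4) ✓  (t4,g1) ✓  (t4,g2) ✓  (t4,g4) ✓  (t5,g1) ✓  (t5,g3) ✓  (t5,g4) ✓  (t5,g5) ✓
Counterexamples (restrictor pairs failing the scope): 0.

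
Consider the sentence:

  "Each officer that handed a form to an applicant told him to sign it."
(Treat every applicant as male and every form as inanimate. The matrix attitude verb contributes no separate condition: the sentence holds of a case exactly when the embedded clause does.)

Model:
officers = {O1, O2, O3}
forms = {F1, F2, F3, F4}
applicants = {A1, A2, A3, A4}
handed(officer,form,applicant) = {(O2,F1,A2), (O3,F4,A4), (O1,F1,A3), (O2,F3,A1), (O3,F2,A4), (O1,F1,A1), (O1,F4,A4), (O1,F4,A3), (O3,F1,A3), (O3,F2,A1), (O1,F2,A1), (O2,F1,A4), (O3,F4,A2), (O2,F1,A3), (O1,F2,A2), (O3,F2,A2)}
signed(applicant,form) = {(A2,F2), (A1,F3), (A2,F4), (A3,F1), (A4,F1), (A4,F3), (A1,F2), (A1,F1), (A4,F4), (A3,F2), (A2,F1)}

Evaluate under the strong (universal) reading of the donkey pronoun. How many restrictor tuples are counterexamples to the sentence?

"him" takes "an applicant" as antecedent and "it" takes "a form"; both are donkey pronouns co-varying with the restrictor.
Strong reading: for every (o,f,a) with handed(o,f,a), signed(a,f).
Restrictor triples: (O1,F1,A1)→signed(A1,F1) ✓  (O1,F1,A3)→signed(A3,F1) ✓  (O1,F2,A1)→signed(A1,F2) ✓  (O1,F2,A2)→signed(A2,F2) ✓  (O1,F4,A3)→signed(A3,F4) ✗  (O1,F4,A4)→signed(A4,F4) ✓  (O2,F1,A2)→signed(A2,F1) ✓  (O2,F1,A3)→signed(A3,F1) ✓  (O2,F1,A4)→signed(A4,F1) ✓  (O2,F3,A1)→signed(A1,F3) ✓  (O3,F1,A3)→signed(A3,F1) ✓  (O3,F2,A1)→signed(A1,F2) ✓  (O3,F2,A2)→signed(A2,F2) ✓  (O3,F2,A4)→signed(A4,F2) ✗  (O3,F4,A2)→signed(A2,F4) ✓  (O3,F4,A4)→signed(A4,F4) ✓
Counterexamples (restrictor triples failing the scope): 2.

2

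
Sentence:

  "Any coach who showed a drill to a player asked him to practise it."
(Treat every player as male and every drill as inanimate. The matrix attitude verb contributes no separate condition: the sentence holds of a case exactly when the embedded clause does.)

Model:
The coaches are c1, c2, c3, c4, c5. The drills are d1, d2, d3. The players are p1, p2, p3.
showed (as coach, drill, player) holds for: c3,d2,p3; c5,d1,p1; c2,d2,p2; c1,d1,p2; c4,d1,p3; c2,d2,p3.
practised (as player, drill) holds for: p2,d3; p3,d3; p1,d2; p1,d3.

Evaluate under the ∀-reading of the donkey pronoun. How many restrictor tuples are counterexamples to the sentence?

6

"him" takes "a player" as antecedent and "it" takes "a drill"; both are donkey pronouns co-varying with the restrictor.
Strong reading: for every (c,d,p) with showed(c,d,p), practised(p,d).
Restrictor triples: (c1,d1,p2)→practised(p2,d1) ✗  (c2,d2,p2)→practised(p2,d2) ✗  (c2,d2,p3)→practised(p3,d2) ✗  (c3,d2,p3)→practised(p3,d2) ✗  (c4,d1,p3)→practised(p3,d1) ✗  (c5,d1,p1)→practised(p1,d1) ✗
Counterexamples (restrictor triples failing the scope): 6.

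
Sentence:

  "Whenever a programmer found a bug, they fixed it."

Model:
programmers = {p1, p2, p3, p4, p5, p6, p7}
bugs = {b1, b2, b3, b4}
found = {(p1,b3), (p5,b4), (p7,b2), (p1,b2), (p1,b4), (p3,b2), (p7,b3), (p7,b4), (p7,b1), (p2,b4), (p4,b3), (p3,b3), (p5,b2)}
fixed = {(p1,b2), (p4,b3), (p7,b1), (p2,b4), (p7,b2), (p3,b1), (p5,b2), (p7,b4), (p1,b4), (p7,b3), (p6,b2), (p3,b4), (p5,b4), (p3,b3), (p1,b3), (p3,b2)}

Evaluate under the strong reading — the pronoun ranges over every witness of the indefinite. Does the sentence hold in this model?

"it" takes "a bug" as antecedent — a donkey pronoun bound across the clause boundary.
Strong reading: for every (p,b) with found(p,b), fixed(p,b).
Restrictor pairs: (p1,b2) ✓  (p1,b3) ✓  (p1,b4) ✓  (p2,b4) ✓  (p3,b2) ✓  (p3,b3) ✓  (p4,b3) ✓  (p5,b2) ✓  (p5,b4) ✓  (p7,b1) ✓  (p7,b2) ✓  (p7,b3) ✓  (p7,b4) ✓
Every restrictor pair satisfies the scope.

True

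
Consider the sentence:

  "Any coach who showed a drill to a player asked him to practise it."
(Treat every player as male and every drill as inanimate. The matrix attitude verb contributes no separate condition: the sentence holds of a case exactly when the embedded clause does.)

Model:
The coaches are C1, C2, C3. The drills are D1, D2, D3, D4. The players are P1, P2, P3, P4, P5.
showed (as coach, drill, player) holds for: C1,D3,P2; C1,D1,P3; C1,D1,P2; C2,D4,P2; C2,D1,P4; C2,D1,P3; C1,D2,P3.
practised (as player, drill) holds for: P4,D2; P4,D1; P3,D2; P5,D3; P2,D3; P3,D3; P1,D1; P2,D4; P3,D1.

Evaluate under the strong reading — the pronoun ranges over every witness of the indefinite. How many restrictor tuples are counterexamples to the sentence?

1

"him" takes "a player" as antecedent and "it" takes "a drill"; both are donkey pronouns co-varying with the restrictor.
Strong reading: for every (c,d,p) with showed(c,d,p), practised(p,d).
Restrictor triples: (C1,D1,P2)→practised(P2,D1) ✗  (C1,D1,P3)→practised(P3,D1) ✓  (C1,D2,P3)→practised(P3,D2) ✓  (C1,D3,P2)→practised(P2,D3) ✓  (C2,D1,P3)→practised(P3,D1) ✓  (C2,D1,P4)→practised(P4,D1) ✓  (C2,D4,P2)→practised(P2,D4) ✓
Counterexamples (restrictor triples failing the scope): 1.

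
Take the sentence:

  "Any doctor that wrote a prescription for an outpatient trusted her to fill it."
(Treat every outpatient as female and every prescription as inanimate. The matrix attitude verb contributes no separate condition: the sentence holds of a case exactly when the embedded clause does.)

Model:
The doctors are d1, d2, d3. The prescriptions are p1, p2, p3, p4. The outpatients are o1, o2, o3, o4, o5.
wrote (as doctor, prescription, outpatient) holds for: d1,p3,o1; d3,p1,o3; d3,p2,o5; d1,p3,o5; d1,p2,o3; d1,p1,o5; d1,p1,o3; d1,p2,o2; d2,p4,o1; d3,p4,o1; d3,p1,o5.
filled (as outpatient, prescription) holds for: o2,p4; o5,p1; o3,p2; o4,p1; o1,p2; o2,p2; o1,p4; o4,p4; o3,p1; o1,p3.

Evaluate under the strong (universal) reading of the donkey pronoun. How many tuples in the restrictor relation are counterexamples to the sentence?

2

"her" takes "an outpatient" as antecedent and "it" takes "a prescription"; both are donkey pronouns co-varying with the restrictor.
Strong reading: for every (d,p,o) with wrote(d,p,o), filled(o,p).
Restrictor triples: (d1,p1,o3)→filled(o3,p1) ✓  (d1,p1,o5)→filled(o5,p1) ✓  (d1,p2,o2)→filled(o2,p2) ✓  (d1,p2,o3)→filled(o3,p2) ✓  (d1,p3,o1)→filled(o1,p3) ✓  (d1,p3,o5)→filled(o5,p3) ✗  (d2,p4,o1)→filled(o1,p4) ✓  (d3,p1,o3)→filled(o3,p1) ✓  (d3,p1,o5)→filled(o5,p1) ✓  (d3,p2,o5)→filled(o5,p2) ✗  (d3,p4,o1)→filled(o1,p4) ✓
Counterexamples (restrictor triples failing the scope): 2.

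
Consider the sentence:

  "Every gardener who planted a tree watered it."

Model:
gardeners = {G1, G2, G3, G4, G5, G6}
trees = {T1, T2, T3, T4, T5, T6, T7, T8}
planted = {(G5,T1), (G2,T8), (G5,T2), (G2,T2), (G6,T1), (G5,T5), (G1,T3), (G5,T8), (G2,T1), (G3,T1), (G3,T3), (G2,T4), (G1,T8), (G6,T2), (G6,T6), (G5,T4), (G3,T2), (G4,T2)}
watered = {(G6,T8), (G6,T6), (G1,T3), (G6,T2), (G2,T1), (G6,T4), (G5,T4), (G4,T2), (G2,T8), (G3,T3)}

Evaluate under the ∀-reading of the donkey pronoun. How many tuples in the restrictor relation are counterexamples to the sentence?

10

"it" takes "a tree" as antecedent — a donkey pronoun bound across the clause boundary.
Strong reading: for every (g,t) with planted(g,t), watered(g,t).
Restrictor pairs: (G1,T3) ✓  (G1,T8) ✗  (G2,T1) ✓  (G2,T2) ✗  (G2,T4) ✗  (G2,T8) ✓  (G3,T1) ✗  (G3,T2) ✗  (G3,T3) ✓  (G4,T2) ✓  (G5,T1) ✗  (G5,T2) ✗  (G5,T4) ✓  (G5,T5) ✗  (G5,T8) ✗  (G6,T1) ✗  (G6,T2) ✓  (G6,T6) ✓
Counterexamples (restrictor pairs failing the scope): 10.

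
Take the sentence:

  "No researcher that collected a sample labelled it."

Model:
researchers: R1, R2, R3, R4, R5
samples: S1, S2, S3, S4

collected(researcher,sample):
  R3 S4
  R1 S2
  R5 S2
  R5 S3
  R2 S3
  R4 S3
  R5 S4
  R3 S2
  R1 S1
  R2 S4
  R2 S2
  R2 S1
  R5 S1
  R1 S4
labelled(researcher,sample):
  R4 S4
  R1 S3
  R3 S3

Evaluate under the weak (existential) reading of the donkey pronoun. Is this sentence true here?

True

"it" takes "a sample" as antecedent — a donkey pronoun bound across the clause boundary.
Truth condition: for no (r,s) with collected(r,s) does labelled(r,s) hold.
Restrictor pairs — does the scope hold? (R1,S1):fails  (R1,S2):fails  (R1,S4):fails  (R2,S1):fails  (R2,S2):fails  (R2,S3):fails  (R2,S4):fails  (R3,S2):fails  (R3,S4):fails  (R4,S3):fails  (R5,S1):fails  (R5,S2):fails  (R5,S3):fails  (R5,S4):fails
Scope holds for no restrictor pair, so the sentence is true.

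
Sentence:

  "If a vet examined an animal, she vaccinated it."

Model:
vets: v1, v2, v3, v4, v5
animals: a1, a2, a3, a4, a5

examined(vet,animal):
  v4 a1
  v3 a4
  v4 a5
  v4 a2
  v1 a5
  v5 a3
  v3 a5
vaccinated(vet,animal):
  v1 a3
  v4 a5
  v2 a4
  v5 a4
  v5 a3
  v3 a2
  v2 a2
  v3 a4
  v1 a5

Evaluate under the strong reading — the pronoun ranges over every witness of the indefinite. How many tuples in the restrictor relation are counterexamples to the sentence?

"it" takes "an animal" as antecedent — a donkey pronoun bound across the clause boundary.
Strong reading: for every (v,a) with examined(v,a), vaccinated(v,a).
Restrictor pairs: (v1,a5) ✓  (v3,a4) ✓  (v3,a5) ✗  (v4,a1) ✗  (v4,a2) ✗  (v4,a5) ✓  (v5,a3) ✓
Counterexamples (restrictor pairs failing the scope): 3.

3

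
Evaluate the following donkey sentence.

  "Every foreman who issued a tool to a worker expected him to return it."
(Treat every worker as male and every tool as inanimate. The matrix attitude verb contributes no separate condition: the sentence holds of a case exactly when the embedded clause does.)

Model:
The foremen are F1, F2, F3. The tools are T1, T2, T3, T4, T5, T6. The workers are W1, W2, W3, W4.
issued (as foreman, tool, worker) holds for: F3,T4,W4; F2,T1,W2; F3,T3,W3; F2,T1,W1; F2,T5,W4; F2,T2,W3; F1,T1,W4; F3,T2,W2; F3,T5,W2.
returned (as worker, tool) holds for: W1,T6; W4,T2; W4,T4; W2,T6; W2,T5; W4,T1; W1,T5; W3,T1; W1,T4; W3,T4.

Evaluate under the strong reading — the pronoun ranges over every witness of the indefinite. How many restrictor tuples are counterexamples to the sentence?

6

"him" takes "a worker" as antecedent and "it" takes "a tool"; both are donkey pronouns co-varying with the restrictor.
Strong reading: for every (f,t,w) with issued(f,t,w), returned(w,t).
Restrictor triples: (F1,T1,W4)→returned(W4,T1) ✓  (F2,T1,W1)→returned(W1,T1) ✗  (F2,T1,W2)→returned(W2,T1) ✗  (F2,T2,W3)→returned(W3,T2) ✗  (F2,T5,W4)→returned(W4,T5) ✗  (F3,T2,W2)→returned(W2,T2) ✗  (F3,T3,W3)→returned(W3,T3) ✗  (F3,T4,W4)→returned(W4,T4) ✓  (F3,T5,W2)→returned(W2,T5) ✓
Counterexamples (restrictor triples failing the scope): 6.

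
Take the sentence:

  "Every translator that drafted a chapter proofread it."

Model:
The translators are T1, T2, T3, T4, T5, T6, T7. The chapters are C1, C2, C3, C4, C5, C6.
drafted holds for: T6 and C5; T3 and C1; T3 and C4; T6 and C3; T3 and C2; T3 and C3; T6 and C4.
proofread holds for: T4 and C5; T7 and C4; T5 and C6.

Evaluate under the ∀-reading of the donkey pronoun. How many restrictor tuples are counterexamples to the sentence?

"it" takes "a chapter" as antecedent — a donkey pronoun bound across the clause boundary.
Strong reading: for every (t,c) with drafted(t,c), proofread(t,c).
Restrictor pairs: (T3,C1) ✗  (T3,C2) ✗  (T3,C3) ✗  (T3,C4) ✗  (T6,C3) ✗  (T6,C4) ✗  (T6,C5) ✗
Counterexamples (restrictor pairs failing the scope): 7.

7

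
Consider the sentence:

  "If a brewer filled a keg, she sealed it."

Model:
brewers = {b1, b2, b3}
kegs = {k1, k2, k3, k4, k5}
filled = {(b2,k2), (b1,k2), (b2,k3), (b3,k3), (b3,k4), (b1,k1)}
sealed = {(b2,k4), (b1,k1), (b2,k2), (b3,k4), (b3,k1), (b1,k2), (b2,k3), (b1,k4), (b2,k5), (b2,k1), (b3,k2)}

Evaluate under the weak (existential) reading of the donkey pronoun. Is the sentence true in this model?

True

"it" takes "a keg" as antecedent — a donkey pronoun bound across the clause boundary.
Weak reading: every brewer b with some filled-keg has at least one filled-keg k such that sealed(b,k).
Per brewer: b1:✓  b2:✓  b3:✓
Every brewer in the restrictor has a witness.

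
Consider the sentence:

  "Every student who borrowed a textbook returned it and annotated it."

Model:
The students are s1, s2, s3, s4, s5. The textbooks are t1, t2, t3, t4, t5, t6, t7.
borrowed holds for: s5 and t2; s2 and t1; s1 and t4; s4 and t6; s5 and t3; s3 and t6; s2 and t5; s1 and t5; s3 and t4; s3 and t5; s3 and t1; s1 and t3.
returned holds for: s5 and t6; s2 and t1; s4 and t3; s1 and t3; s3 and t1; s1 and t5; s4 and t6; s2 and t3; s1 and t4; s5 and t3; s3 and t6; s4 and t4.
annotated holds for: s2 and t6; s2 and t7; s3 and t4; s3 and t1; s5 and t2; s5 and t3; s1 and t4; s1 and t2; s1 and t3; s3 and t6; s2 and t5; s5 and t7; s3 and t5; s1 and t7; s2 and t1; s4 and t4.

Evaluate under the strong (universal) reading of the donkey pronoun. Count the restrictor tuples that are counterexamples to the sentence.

"it" takes "a textbook" as antecedent — a donkey pronoun bound across the clause boundary.
Strong reading: for every (s,t) with borrowed(s,t), returned(s,t) ∧ annotated(s,t).
Restrictor pairs: (s1,t3) ✓  (s1,t4) ✓  (s1,t5) ✗  (s2,t1) ✓  (s2,t5) ✗  (s3,t1) ✓  (s3,t4) ✗  (s3,t5) ✗  (s3,t6) ✓  (s4,t6) ✗  (s5,t2) ✗  (s5,t3) ✓
Counterexamples (restrictor pairs failing the scope): 6.

6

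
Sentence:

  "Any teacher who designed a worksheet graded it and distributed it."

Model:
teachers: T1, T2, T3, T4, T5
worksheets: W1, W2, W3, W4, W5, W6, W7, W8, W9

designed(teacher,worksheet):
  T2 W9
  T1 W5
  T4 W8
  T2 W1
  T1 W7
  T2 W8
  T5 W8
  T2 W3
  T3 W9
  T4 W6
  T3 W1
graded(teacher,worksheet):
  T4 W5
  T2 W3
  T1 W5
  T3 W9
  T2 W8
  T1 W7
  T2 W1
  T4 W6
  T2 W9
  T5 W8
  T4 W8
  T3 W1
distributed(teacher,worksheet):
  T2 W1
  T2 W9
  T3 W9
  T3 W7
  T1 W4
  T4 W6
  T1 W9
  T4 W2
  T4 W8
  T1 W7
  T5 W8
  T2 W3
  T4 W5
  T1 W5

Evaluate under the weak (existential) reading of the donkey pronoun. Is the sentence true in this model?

True

"it" takes "a worksheet" as antecedent — a donkey pronoun bound across the clause boundary.
Weak reading: every teacher t with some designed-worksheet has at least one designed-worksheet w such that graded(t,w) ∧ distributed(t,w).
Per teacher: T1:✓  T2:✓  T3:✓  T4:✓  T5:✓
Every teacher in the restrictor has a witness.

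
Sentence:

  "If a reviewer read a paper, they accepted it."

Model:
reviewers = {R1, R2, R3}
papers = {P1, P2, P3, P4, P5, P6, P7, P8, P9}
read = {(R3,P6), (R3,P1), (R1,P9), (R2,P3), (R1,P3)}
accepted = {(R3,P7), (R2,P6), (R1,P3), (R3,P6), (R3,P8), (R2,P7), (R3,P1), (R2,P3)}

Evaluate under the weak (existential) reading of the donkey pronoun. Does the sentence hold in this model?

True

"it" takes "a paper" as antecedent — a donkey pronoun bound across the clause boundary.
Weak reading: every reviewer r with some read-paper has at least one read-paper p such that accepted(r,p).
Per reviewer: R1:✓  R2:✓  R3:✓
Every reviewer in the restrictor has a witness.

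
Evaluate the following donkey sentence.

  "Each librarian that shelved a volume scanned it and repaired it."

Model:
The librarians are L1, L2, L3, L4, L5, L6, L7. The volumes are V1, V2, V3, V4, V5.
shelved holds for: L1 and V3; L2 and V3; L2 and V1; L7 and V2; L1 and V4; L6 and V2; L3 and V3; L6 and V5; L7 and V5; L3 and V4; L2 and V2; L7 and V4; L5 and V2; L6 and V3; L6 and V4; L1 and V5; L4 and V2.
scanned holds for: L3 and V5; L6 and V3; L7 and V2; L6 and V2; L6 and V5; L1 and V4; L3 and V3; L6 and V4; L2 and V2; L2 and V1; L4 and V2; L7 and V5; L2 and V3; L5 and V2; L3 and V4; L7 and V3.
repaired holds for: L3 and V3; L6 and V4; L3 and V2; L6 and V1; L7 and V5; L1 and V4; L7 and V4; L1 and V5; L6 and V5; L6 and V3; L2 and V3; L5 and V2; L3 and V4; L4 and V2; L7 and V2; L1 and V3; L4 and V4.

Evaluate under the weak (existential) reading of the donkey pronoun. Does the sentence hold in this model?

True

"it" takes "a volume" as antecedent — a donkey pronoun bound across the clause boundary.
Weak reading: every librarian l with some shelved-volume has at least one shelved-volume v such that scanned(l,v) ∧ repaired(l,v).
Per librarian: L1:✓  L2:✓  L3:✓  L4:✓  L5:✓  L6:✓  L7:✓
Every librarian in the restrictor has a witness.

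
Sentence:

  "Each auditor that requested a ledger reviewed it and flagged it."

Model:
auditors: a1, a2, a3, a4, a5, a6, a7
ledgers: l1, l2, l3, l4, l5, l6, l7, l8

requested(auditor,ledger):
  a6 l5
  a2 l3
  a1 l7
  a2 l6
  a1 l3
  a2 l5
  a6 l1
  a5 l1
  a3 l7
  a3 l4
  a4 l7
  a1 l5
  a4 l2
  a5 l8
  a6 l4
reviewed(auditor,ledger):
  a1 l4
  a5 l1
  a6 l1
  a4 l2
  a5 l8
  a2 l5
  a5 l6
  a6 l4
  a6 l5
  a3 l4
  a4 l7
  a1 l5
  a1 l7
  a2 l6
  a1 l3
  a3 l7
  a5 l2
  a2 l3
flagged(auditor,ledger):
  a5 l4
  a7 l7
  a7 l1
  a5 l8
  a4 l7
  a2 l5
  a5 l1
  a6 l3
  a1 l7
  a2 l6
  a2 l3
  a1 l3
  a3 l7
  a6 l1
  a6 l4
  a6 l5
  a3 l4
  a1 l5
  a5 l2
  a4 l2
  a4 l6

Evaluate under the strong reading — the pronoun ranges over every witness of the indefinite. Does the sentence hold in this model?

True

"it" takes "a ledger" as antecedent — a donkey pronoun bound across the clause boundary.
Strong reading: for every (a,l) with requested(a,l), reviewed(a,l) ∧ flagged(a,l).
Restrictor pairs: (a1,l3) ✓  (a1,l5) ✓  (a1,l7) ✓  (a2,l3) ✓  (a2,l5) ✓  (a2,l6) ✓  (a3,l4) ✓  (a3,l7) ✓  (a4,l2) ✓  (a4,l7) ✓  (a5,l1) ✓  (a5,l8) ✓  (a6,l1) ✓  (a6,l4) ✓  (a6,l5) ✓
Every restrictor pair satisfies the scope.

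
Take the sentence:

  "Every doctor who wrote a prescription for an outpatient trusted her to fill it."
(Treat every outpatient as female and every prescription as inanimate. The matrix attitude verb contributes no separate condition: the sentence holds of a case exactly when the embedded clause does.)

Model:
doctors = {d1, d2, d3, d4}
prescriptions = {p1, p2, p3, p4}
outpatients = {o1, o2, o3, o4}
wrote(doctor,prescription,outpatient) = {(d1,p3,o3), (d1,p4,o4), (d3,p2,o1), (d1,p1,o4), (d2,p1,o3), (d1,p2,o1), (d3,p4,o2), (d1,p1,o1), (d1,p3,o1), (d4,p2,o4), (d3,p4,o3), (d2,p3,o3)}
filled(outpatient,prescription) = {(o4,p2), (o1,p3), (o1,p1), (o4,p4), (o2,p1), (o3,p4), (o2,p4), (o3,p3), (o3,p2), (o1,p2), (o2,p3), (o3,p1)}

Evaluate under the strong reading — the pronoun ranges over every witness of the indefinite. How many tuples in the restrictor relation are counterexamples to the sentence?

1

"her" takes "an outpatient" as antecedent and "it" takes "a prescription"; both are donkey pronouns co-varying with the restrictor.
Strong reading: for every (d,p,o) with wrote(d,p,o), filled(o,p).
Restrictor triples: (d1,p1,o1)→filled(o1,p1) ✓  (d1,p1,o4)→filled(o4,p1) ✗  (d1,p2,o1)→filled(o1,p2) ✓  (d1,p3,o1)→filled(o1,p3) ✓  (d1,p3,o3)→filled(o3,p3) ✓  (d1,p4,o4)→filled(o4,p4) ✓  (d2,p1,o3)→filled(o3,p1) ✓  (d2,p3,o3)→filled(o3,p3) ✓  (d3,p2,o1)→filled(o1,p2) ✓  (d3,p4,o2)→filled(o2,p4) ✓  (d3,p4,o3)→filled(o3,p4) ✓  (d4,p2,o4)→filled(o4,p2) ✓
Counterexamples (restrictor triples failing the scope): 1.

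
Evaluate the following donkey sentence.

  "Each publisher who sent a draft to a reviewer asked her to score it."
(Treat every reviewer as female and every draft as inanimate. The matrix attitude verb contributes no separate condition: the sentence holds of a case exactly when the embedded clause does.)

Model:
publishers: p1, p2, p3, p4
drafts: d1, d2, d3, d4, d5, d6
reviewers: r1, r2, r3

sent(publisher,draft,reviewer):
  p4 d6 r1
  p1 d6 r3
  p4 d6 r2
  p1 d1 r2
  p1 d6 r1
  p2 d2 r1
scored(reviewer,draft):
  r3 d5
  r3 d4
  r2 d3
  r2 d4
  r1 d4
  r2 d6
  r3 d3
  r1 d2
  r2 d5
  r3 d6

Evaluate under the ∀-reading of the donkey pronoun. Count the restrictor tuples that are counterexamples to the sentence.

"her" takes "a reviewer" as antecedent and "it" takes "a draft"; both are donkey pronouns co-varying with the restrictor.
Strong reading: for every (p,d,r) with sent(p,d,r), scored(r,d).
Restrictor triples: (p1,d1,r2)→scored(r2,d1) ✗  (p1,d6,r1)→scored(r1,d6) ✗  (p1,d6,r3)→scored(r3,d6) ✓  (p2,d2,r1)→scored(r1,d2) ✓  (p4,d6,r1)→scored(r1,d6) ✗  (p4,d6,r2)→scored(r2,d6) ✓
Counterexamples (restrictor triples failing the scope): 3.

3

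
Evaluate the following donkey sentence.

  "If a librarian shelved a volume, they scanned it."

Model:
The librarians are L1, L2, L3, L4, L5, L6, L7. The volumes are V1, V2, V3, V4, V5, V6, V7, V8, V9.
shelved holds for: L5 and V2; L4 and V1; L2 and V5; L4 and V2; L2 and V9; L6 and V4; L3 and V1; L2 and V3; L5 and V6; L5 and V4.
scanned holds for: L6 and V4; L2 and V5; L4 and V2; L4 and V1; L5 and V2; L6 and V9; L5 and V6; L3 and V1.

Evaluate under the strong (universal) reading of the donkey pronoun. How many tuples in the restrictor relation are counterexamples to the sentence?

"it" takes "a volume" as antecedent — a donkey pronoun bound across the clause boundary.
Strong reading: for every (l,v) with shelved(l,v), scanned(l,v).
Restrictor pairs: (L2,V3) ✗  (L2,V5) ✓  (L2,V9) ✗  (L3,V1) ✓  (L4,V1) ✓  (L4,V2) ✓  (L5,V2) ✓  (L5,V4) ✗  (L5,V6) ✓  (L6,V4) ✓
Counterexamples (restrictor pairs failing the scope): 3.

3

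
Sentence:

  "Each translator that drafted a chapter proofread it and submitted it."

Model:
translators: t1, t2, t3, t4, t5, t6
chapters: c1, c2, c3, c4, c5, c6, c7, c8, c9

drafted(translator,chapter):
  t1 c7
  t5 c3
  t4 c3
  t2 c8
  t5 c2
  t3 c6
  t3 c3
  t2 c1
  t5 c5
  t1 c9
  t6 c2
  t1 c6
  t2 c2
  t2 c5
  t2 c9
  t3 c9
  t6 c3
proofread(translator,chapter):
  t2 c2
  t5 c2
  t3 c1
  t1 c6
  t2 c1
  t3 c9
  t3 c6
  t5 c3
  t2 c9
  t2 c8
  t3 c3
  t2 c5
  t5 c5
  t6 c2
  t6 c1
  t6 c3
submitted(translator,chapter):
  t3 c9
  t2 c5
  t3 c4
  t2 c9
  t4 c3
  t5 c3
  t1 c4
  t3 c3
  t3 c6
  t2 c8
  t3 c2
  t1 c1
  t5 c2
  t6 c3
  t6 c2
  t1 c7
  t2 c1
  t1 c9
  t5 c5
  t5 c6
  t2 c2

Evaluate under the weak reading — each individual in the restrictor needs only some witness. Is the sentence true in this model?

"it" takes "a chapter" as antecedent — a donkey pronoun bound across the clause boundary.
Weak reading: every translator t with some drafted-chapter has at least one drafted-chapter c such that proofread(t,c) ∧ submitted(t,c).
Per translator: t1:✗  t2:✓  t3:✓  t4:✗  t5:✓  t6:✓
t1 has no witness among its drafted-chapters.

False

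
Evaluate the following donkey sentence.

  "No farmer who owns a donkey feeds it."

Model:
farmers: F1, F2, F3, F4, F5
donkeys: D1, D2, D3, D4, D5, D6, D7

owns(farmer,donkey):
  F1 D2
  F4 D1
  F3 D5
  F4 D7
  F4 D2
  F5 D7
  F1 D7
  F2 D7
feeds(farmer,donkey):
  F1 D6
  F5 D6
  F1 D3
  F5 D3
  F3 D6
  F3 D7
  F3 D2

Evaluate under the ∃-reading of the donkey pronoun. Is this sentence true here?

True

"it" takes "a donkey" as antecedent — a donkey pronoun bound across the clause boundary.
Truth condition: for no (f,d) with owns(f,d) does feeds(f,d) hold.
Restrictor pairs — does the scope hold? (F1,D2):fails  (F1,D7):fails  (F2,D7):fails  (F3,D5):fails  (F4,D1):fails  (F4,D2):fails  (F4,D7):fails  (F5,D7):fails
Scope holds for no restrictor pair, so the sentence is true.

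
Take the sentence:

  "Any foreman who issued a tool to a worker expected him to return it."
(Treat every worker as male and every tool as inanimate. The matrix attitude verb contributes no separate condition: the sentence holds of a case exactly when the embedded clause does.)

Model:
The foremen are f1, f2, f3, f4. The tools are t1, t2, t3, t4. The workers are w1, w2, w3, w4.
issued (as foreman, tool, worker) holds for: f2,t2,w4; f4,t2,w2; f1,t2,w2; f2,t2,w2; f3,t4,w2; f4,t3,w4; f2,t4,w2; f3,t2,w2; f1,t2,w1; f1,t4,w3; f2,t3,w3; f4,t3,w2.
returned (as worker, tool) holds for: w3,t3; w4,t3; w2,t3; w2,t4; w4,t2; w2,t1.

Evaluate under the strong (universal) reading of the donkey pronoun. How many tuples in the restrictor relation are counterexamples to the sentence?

6

"him" takes "a worker" as antecedent and "it" takes "a tool"; both are donkey pronouns co-varying with the restrictor.
Strong reading: for every (f,t,w) with issued(f,t,w), returned(w,t).
Restrictor triples: (f1,t2,w1)→returned(w1,t2) ✗  (f1,t2,w2)→returned(w2,t2) ✗  (f1,t4,w3)→returned(w3,t4) ✗  (f2,t2,w2)→returned(w2,t2) ✗  (f2,t2,w4)→returned(w4,t2) ✓  (f2,t3,w3)→returned(w3,t3) ✓  (f2,t4,w2)→returned(w2,t4) ✓  (f3,t2,w2)→returned(w2,t2) ✗  (f3,t4,w2)→returned(w2,t4) ✓  (f4,t2,w2)→returned(w2,t2) ✗  (f4,t3,w2)→returned(w2,t3) ✓  (f4,t3,w4)→returned(w4,t3) ✓
Counterexamples (restrictor triples failing the scope): 6.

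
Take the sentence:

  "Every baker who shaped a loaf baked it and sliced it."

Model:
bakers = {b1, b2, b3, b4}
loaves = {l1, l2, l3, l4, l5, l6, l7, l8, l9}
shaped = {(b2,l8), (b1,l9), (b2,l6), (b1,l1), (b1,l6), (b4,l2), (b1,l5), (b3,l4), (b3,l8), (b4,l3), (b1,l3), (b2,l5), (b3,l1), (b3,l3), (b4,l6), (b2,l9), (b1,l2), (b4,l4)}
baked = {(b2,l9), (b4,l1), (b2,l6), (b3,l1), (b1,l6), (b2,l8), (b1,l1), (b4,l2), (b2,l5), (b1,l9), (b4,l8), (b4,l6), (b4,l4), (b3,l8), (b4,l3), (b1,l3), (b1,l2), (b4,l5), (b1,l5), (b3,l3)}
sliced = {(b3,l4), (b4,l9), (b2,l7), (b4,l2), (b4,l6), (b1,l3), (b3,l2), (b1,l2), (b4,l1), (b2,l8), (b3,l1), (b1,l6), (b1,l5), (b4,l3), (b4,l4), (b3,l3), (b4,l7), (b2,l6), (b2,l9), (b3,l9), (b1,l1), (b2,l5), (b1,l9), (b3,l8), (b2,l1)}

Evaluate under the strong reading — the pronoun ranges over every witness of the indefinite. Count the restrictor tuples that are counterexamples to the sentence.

1

"it" takes "a loaf" as antecedent — a donkey pronoun bound across the clause boundary.
Strong reading: for every (b,l) with shaped(b,l), baked(b,l) ∧ sliced(b,l).
Restrictor pairs: (b1,l1) ✓  (b1,l2) ✓  (b1,l3) ✓  (b1,l5) ✓  (b1,l6) ✓  (b1,l9) ✓  (b2,l5) ✓  (b2,l6) ✓  (b2,l8) ✓  (b2,l9) ✓  (b3,l1) ✓  (b3,l3) ✓  (b3,l4) ✗  (b3,l8) ✓  (b4,l2) ✓  (b4,l3) ✓  (b4,l4) ✓  (b4,l6) ✓
Counterexamples (restrictor pairs failing the scope): 1.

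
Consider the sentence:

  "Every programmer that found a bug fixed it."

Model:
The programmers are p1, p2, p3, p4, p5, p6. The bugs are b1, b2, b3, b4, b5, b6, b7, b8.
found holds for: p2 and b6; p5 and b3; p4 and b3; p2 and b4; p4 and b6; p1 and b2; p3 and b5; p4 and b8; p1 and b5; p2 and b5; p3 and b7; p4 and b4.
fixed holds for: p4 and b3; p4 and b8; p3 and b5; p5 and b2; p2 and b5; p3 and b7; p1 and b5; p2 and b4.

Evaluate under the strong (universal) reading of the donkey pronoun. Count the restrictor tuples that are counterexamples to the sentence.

"it" takes "a bug" as antecedent — a donkey pronoun bound across the clause boundary.
Strong reading: for every (p,b) with found(p,b), fixed(p,b).
Restrictor pairs: (p1,b2) ✗  (p1,b5) ✓  (p2,b4) ✓  (p2,b5) ✓  (p2,b6) ✗  (p3,b5) ✓  (p3,b7) ✓  (p4,b3) ✓  (p4,b4) ✗  (p4,b6) ✗  (p4,b8) ✓  (p5,b3) ✗
Counterexamples (restrictor pairs failing the scope): 5.

5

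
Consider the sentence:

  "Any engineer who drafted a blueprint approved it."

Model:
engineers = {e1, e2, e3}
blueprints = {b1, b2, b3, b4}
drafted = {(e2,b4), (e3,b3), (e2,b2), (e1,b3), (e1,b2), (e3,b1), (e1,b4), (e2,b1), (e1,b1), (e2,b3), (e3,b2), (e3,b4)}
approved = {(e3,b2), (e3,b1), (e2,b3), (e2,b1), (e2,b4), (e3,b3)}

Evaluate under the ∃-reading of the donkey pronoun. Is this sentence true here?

"it" takes "a blueprint" as antecedent — a donkey pronoun bound across the clause boundary.
Weak reading: every engineer e with some drafted-blueprint has at least one drafted-blueprint b such that approved(e,b).
Per engineer: e1:✗  e2:✓  e3:✓
e1 has no witness among its drafted-blueprints.

False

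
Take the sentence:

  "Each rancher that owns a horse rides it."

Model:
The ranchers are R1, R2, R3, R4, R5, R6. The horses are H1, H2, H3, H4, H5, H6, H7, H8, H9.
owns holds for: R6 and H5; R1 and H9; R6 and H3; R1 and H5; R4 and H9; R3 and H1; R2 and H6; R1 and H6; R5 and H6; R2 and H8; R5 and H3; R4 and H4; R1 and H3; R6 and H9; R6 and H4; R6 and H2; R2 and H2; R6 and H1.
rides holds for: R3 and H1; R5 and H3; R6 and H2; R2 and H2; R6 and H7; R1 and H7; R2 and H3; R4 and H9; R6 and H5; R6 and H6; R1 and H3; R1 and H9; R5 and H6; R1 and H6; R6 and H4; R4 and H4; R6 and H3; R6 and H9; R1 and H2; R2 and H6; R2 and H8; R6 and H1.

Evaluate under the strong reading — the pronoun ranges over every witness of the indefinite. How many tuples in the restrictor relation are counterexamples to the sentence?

1

"it" takes "a horse" as antecedent — a donkey pronoun bound across the clause boundary.
Strong reading: for every (r,h) with owns(r,h), rides(r,h).
Restrictor pairs: (R1,H3) ✓  (R1,H5) ✗  (R1,H6) ✓  (R1,H9) ✓  (R2,H2) ✓  (R2,H6) ✓  (R2,H8) ✓  (R3,H1) ✓  (R4,H4) ✓  (R4,H9) ✓  (R5,H3) ✓  (R5,H6) ✓  (R6,H1) ✓  (R6,H2) ✓  (R6,H3) ✓  (R6,H4) ✓  (R6,H5) ✓  (R6,H9) ✓
Counterexamples (restrictor pairs failing the scope): 1.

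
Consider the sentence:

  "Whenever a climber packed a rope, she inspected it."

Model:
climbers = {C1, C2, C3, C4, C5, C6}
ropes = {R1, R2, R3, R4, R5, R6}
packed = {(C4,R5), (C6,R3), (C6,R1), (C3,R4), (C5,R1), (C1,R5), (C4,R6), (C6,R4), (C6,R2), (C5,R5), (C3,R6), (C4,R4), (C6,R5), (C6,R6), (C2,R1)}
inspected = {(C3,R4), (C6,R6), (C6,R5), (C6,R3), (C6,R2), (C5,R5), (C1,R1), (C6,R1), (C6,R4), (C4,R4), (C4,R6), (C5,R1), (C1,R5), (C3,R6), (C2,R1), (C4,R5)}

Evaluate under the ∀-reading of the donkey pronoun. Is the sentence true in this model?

"it" takes "a rope" as antecedent — a donkey pronoun bound across the clause boundary.
Strong reading: for every (c,r) with packed(c,r), inspected(c,r).
Restrictor pairs: (C1,R5) ✓  (C2,R1) ✓  (C3,R4) ✓  (C3,R6) ✓  (C4,R4) ✓  (C4,R5) ✓  (C4,R6) ✓  (C5,R1) ✓  (C5,R5) ✓  (C6,R1) ✓  (C6,R2) ✓  (C6,R3) ✓  (C6,R4) ✓  (C6,R5) ✓  (C6,R6) ✓
Every restrictor pair satisfies the scope.

True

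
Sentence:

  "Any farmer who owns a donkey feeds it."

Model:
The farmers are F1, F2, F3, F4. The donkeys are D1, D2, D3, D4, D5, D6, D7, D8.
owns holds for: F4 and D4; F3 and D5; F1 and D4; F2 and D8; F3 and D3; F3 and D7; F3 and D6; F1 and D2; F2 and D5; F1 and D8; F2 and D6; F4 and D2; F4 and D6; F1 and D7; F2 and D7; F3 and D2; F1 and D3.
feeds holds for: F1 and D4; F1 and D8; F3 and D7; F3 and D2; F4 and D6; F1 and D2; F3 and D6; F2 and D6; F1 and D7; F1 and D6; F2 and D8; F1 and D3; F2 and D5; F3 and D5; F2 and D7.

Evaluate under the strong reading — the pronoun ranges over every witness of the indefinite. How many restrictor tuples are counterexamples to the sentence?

"it" takes "a donkey" as antecedent — a donkey pronoun bound across the clause boundary.
Strong reading: for every (f,d) with owns(f,d), feeds(f,d).
Restrictor pairs: (F1,D2) ✓  (F1,D3) ✓  (F1,D4) ✓  (F1,D7) ✓  (F1,D8) ✓  (F2,D5) ✓  (F2,D6) ✓  (F2,D7) ✓  (F2,D8) ✓  (F3,D2) ✓  (F3,D3) ✗  (F3,D5) ✓  (F3,D6) ✓  (F3,D7) ✓  (F4,D2) ✗  (F4,D4) ✗  (F4,D6) ✓
Counterexamples (restrictor pairs failing the scope): 3.

3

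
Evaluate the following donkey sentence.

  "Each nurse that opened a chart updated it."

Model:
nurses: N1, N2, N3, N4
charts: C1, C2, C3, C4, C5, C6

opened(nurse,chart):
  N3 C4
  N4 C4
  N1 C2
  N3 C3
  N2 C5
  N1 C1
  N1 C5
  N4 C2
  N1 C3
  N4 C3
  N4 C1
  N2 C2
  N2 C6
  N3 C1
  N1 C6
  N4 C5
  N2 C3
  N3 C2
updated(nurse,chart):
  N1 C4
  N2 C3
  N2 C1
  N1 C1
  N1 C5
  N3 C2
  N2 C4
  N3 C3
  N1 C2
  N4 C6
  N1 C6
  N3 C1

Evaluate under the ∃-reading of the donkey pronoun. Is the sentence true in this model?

"it" takes "a chart" as antecedent — a donkey pronoun bound across the clause boundary.
Weak reading: every nurse n with some opened-chart has at least one opened-chart c such that updated(n,c).
Per nurse: N1:✓  N2:✓  N3:✓  N4:✗
N4 has no witness among its opened-charts.

False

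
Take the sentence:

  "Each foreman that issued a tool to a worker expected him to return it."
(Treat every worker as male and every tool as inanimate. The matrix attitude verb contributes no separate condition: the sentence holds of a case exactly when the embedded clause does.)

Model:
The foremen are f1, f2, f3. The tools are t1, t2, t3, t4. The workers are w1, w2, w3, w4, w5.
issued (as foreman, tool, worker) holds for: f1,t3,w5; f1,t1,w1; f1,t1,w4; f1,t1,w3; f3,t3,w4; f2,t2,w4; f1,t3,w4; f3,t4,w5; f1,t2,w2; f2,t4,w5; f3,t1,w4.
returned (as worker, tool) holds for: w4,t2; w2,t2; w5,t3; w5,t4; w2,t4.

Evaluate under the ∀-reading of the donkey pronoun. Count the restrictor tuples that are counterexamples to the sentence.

6

"him" takes "a worker" as antecedent and "it" takes "a tool"; both are donkey pronouns co-varying with the restrictor.
Strong reading: for every (f,t,w) with issued(f,t,w), returned(w,t).
Restrictor triples: (f1,t1,w1)→returned(w1,t1) ✗  (f1,t1,w3)→returned(w3,t1) ✗  (f1,t1,w4)→returned(w4,t1) ✗  (f1,t2,w2)→returned(w2,t2) ✓  (f1,t3,w4)→returned(w4,t3) ✗  (f1,t3,w5)→returned(w5,t3) ✓  (f2,t2,w4)→returned(w4,t2) ✓  (f2,t4,w5)→returned(w5,t4) ✓  (f3,t1,w4)→returned(w4,t1) ✗  (f3,t3,w4)→returned(w4,t3) ✗  (f3,t4,w5)→returned(w5,t4) ✓
Counterexamples (restrictor triples failing the scope): 6.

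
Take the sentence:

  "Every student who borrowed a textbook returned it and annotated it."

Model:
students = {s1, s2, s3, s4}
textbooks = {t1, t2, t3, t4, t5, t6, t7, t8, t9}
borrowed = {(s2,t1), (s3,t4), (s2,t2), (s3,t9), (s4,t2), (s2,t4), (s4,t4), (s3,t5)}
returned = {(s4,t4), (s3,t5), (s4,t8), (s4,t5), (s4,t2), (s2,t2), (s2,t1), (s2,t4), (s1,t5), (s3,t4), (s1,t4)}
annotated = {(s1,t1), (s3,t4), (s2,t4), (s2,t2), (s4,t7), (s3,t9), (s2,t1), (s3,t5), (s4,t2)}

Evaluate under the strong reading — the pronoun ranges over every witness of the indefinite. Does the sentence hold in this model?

False

"it" takes "a textbook" as antecedent — a donkey pronoun bound across the clause boundary.
Strong reading: for every (s,t) with borrowed(s,t), returned(s,t) ∧ annotated(s,t).
Restrictor pairs: (s2,t1) ✓  (s2,t2) ✓  (s2,t4) ✓  (s3,t4) ✓  (s3,t5) ✓  (s3,t9) ✗  (s4,t2) ✓  (s4,t4) ✗
Counterexample: (s3,t9) is in borrowed but fails the scope.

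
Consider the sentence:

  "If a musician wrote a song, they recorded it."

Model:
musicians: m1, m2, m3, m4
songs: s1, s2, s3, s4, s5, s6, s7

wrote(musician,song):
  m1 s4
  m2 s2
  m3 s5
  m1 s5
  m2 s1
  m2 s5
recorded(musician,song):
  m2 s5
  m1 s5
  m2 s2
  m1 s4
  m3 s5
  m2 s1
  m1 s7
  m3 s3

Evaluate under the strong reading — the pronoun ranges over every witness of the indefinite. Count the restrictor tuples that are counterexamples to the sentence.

0

"it" takes "a song" as antecedent — a donkey pronoun bound across the clause boundary.
Strong reading: for every (m,s) with wrote(m,s), recorded(m,s).
Restrictor pairs: (m1,s4) ✓  (m1,s5) ✓  (m2,s1) ✓  (m2,s2) ✓  (m2,s5) ✓  (m3,s5) ✓
Counterexamples (restrictor pairs failing the scope): 0.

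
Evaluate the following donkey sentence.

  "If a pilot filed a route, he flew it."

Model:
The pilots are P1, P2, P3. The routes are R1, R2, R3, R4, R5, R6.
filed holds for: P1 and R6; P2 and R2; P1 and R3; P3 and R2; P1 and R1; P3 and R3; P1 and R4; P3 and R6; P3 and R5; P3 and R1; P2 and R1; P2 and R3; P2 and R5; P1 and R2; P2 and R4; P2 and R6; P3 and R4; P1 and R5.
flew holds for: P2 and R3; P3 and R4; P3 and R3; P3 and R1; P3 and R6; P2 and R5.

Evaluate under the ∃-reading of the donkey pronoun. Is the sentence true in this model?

False

"it" takes "a route" as antecedent — a donkey pronoun bound across the clause boundary.
Weak reading: every pilot p with some filed-route has at least one filed-route r such that flew(p,r).
Per pilot: P1:✗  P2:✓  P3:✓
P1 has no witness among its filed-routes.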